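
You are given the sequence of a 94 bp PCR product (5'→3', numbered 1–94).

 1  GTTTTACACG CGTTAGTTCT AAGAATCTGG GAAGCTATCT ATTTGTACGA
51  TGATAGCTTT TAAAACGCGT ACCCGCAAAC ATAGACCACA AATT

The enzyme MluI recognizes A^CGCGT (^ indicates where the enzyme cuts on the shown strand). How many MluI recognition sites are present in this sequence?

ACGCGT occurs starting at positions 8, 65.
MluI cuts at 2 sites.

2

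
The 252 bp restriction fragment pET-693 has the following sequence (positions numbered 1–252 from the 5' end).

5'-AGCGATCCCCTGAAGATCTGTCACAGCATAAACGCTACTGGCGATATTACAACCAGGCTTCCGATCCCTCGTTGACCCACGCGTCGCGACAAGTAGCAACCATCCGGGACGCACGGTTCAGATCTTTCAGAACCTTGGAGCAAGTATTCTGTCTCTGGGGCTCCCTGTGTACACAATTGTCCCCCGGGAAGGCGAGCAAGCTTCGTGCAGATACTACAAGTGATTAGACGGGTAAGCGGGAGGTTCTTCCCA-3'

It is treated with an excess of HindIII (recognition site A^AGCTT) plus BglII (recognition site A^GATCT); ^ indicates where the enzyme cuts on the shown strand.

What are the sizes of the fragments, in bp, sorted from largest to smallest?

The HindIII site (AAGCTT) starts at position 198.
HindIII cuts after the first base of each site, so after position 198.
BglII sites (AGATCT) start at positions 14, 120.
BglII cuts after the first base of each site, so after positions 14, 120.
Combined cut positions: 14, 120, 198.
Linear molecule, 3 cuts → 4 fragments:
  1–14 → 14 bp
  15–120 → 106 bp
  121–198 → 78 bp
  199–252 → 54 bp
Sorted largest to smallest: 106, 78, 54, 14 bp.

106, 78, 54, 14 bp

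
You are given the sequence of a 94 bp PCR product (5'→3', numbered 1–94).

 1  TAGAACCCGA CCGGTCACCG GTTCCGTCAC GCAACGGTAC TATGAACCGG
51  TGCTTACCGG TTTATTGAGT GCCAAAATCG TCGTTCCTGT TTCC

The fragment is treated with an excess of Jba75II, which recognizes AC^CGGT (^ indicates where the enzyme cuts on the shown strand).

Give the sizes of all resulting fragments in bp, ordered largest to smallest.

Jba75II sites (ACCGGT) start at positions 10, 17, 46, 56.
Jba75II cuts after base 2 of each site, so after positions 11, 18, 47, 57.
Linear molecule, 4 cuts → 5 fragments:
  1–11 → 11 bp
  12–18 → 7 bp
  19–47 → 29 bp
  48–57 → 10 bp
  58–94 → 37 bp
Sorted largest to smallest: 37, 29, 11, 10, 7 bp.

37, 29, 11, 10, 7 bp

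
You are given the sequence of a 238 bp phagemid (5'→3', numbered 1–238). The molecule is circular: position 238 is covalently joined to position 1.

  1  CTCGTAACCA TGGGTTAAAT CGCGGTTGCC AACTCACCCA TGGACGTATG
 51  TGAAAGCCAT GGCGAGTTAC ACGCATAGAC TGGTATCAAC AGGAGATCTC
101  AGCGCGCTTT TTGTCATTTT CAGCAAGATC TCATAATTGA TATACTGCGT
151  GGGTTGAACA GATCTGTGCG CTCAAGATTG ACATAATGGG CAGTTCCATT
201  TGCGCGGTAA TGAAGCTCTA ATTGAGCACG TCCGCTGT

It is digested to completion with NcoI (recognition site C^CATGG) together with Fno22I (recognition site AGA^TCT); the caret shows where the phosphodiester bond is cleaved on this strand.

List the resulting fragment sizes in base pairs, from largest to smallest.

NcoI sites (CCATGG) start at positions 8, 38, 57.
NcoI cuts after the first base of each site, so after positions 8, 38, 57.
Fno22I sites (AGATCT) start at positions 94, 126, 160.
Fno22I cuts after base 3 of each site, so after positions 96, 128, 162.
Combined cut positions: 8, 38, 57, 96, 128, 162.
Circular molecule, 6 cuts → 6 fragments:
  9–38 → 30 bp
  39–57 → 19 bp
  58–96 → 39 bp
  97–128 → 32 bp
  129–162 → 34 bp
  163–238 then 1–8 → 76 + 8 = 84 bp
Sorted largest to smallest: 84, 39, 34, 32, 30, 19 bp.

84, 39, 34, 32, 30, 19 bp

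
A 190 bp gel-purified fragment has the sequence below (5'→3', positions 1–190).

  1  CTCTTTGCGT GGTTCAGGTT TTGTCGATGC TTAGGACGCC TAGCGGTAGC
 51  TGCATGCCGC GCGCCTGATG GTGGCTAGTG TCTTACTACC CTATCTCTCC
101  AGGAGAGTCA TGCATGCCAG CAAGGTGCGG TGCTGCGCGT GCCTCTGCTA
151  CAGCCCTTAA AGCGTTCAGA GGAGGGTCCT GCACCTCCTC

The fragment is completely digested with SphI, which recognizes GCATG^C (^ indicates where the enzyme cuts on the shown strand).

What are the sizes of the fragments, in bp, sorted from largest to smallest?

74, 60, 56 bp

SphI sites (GCATGC) start at positions 52, 112.
SphI cuts after base 5 of each site (before the last base), so after positions 56, 116.
Linear molecule, 2 cuts → 3 fragments:
  1–56 → 56 bp
  57–116 → 60 bp
  117–190 → 74 bp
Sorted largest to smallest: 74, 60, 56 bp.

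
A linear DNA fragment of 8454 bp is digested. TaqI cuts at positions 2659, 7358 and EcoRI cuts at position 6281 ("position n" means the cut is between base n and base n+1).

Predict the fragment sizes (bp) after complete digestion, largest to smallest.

Combined cut positions (sorted): 2659, 6281, 7358.
Linear molecule, 3 cuts → 4 fragments:
  2659 − 0 = 2659 bp
  6281 − 2659 = 3622 bp
  7358 − 6281 = 1077 bp
  8454 − 7358 = 1096 bp
Sorted largest to smallest: 3622, 2659, 1096, 1077 bp.

3622, 2659, 1096, 1077 bp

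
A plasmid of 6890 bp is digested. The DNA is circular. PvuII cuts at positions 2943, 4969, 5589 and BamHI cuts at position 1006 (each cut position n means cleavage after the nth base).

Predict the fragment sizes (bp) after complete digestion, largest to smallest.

Combined cut positions (sorted): 1006, 2943, 4969, 5589.
Circular molecule, 4 cuts → 4 fragments:
  2943 − 1006 = 1937 bp
  4969 − 2943 = 2026 bp
  5589 − 4969 = 620 bp
  wrap: 6890 − 5589 + 1006 = 2307 bp
Sorted largest to smallest: 2307, 2026, 1937, 620 bp.

2307, 2026, 1937, 620 bp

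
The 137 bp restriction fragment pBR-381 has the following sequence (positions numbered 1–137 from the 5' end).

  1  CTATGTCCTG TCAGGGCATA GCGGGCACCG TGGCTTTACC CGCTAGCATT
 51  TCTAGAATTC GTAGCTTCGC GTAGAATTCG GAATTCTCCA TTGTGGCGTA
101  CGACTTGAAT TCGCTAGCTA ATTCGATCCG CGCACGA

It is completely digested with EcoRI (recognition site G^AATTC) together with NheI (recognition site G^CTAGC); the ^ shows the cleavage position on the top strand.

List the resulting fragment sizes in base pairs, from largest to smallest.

EcoRI sites (GAATTC) start at positions 55, 74, 81, 107.
EcoRI cuts after the first base of each site, so after positions 55, 74, 81, 107.
NheI sites (GCTAGC) start at positions 42, 113.
NheI cuts after the first base of each site, so after positions 42, 113.
Combined cut positions: 42, 55, 74, 81, 107, 113.
Linear molecule, 6 cuts → 7 fragments:
  1–42 → 42 bp
  43–55 → 13 bp
  56–74 → 19 bp
  75–81 → 7 bp
  82–107 → 26 bp
  108–113 → 6 bp
  114–137 → 24 bp
Sorted largest to smallest: 42, 26, 24, 19, 13, 7, 6 bp.

42, 26, 24, 19, 13, 7, 6 bp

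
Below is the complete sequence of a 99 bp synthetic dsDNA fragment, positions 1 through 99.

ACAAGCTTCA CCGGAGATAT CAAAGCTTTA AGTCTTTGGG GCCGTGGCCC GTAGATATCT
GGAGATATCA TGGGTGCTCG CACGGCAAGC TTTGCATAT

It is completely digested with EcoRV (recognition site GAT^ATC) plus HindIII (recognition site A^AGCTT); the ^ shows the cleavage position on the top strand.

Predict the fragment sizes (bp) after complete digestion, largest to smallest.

EcoRV sites (GATATC) start at positions 16, 54, 64.
EcoRV cuts after base 3 of each site, so after positions 18, 56, 66.
HindIII sites (AAGCTT) start at positions 3, 23, 87.
HindIII cuts after the first base of each site, so after positions 3, 23, 87.
Combined cut positions: 3, 18, 23, 56, 66, 87.
Linear molecule, 6 cuts → 7 fragments:
  1–3 → 3 bp
  4–18 → 15 bp
  19–23 → 5 bp
  24–56 → 33 bp
  57–66 → 10 bp
  67–87 → 21 bp
  88–99 → 12 bp
Sorted largest to smallest: 33, 21, 15, 12, 10, 5, 3 bp.

33, 21, 15, 12, 10, 5, 3 bp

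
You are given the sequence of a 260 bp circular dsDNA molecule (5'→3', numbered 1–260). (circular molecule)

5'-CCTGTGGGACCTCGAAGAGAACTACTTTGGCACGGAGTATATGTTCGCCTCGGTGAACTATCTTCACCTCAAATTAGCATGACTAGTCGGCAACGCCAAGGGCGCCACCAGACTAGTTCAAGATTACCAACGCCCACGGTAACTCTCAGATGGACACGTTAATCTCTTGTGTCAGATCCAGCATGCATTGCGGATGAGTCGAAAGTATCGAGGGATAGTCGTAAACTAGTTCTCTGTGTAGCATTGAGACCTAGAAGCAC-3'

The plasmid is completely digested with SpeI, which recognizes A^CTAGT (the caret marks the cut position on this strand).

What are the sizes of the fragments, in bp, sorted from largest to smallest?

SpeI sites (ACTAGT) start at positions 82, 112, 225.
SpeI cuts after the first base of each site, so after positions 82, 112, 225.
Circular molecule, 3 cuts → 3 fragments:
  83–112 → 30 bp
  113–225 → 113 bp
  226–260 then 1–82 → 35 + 82 = 117 bp
Sorted largest to smallest: 117, 113, 30 bp.

117, 113, 30 bp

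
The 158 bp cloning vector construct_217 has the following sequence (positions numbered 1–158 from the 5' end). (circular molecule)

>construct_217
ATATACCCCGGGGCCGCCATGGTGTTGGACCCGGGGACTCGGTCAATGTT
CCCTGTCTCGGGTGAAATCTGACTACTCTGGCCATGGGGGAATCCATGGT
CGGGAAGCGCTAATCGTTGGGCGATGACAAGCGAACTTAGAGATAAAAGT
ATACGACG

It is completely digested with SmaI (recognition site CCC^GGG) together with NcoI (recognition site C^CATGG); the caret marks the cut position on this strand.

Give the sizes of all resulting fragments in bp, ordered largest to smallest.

73, 50, 15, 12, 8 bp

SmaI sites (CCCGGG) start at positions 7, 30.
SmaI cuts after base 3 of each site, so after positions 9, 32.
NcoI sites (CCATGG) start at positions 17, 82, 94.
NcoI cuts after the first base of each site, so after positions 17, 82, 94.
Combined cut positions: 9, 17, 32, 82, 94.
Circular molecule, 5 cuts → 5 fragments:
  10–17 → 8 bp
  18–32 → 15 bp
  33–82 → 50 bp
  83–94 → 12 bp
  95–158 then 1–9 → 64 + 9 = 73 bp
Sorted largest to smallest: 73, 50, 15, 12, 8 bp.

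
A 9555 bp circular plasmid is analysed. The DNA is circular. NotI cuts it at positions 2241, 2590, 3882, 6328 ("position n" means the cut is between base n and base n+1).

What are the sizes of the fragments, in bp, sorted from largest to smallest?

5468, 2446, 1292, 349 bp

Circular molecule, 4 cuts → 4 fragments:
  2590 − 2241 = 349 bp
  3882 − 2590 = 1292 bp
  6328 − 3882 = 2446 bp
  wrap: 9555 − 6328 + 2241 = 5468 bp
Sorted largest to smallest: 5468, 2446, 1292, 349 bp.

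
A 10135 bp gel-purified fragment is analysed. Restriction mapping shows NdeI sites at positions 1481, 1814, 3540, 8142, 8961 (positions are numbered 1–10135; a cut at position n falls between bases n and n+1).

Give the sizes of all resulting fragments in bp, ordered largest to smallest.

Linear molecule, 5 cuts → 6 fragments:
  1481 − 0 = 1481 bp
  1814 − 1481 = 333 bp
  3540 − 1814 = 1726 bp
  8142 − 3540 = 4602 bp
  8961 − 8142 = 819 bp
  10135 − 8961 = 1174 bp
Sorted largest to smallest: 4602, 1726, 1481, 1174, 819, 333 bp.

4602, 1726, 1481, 1174, 819, 333 bp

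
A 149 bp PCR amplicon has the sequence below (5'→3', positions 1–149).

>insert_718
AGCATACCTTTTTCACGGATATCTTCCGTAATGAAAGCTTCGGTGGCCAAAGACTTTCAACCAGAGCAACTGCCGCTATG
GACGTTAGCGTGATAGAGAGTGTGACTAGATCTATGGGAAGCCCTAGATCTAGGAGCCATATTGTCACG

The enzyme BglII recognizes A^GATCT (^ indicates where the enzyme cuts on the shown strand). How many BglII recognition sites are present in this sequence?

2

AGATCT occurs starting at positions 108, 126.
BglII cuts at 2 sites.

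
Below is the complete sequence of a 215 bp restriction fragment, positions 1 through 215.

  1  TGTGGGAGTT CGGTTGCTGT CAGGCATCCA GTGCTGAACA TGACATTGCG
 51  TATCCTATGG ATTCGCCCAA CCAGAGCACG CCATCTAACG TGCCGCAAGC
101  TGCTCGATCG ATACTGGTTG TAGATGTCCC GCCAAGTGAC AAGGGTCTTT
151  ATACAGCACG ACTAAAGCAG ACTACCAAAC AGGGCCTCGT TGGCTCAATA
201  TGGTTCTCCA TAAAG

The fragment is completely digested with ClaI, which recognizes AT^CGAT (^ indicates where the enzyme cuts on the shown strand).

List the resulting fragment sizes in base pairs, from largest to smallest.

The ClaI site (ATCGAT) starts at position 107.
ClaI cuts after base 2 of each site, so after position 108.
Linear molecule, 1 cut → 2 fragments:
  1–108 → 108 bp
  109–215 → 107 bp
Sorted largest to smallest: 108, 107 bp.

108, 107 bp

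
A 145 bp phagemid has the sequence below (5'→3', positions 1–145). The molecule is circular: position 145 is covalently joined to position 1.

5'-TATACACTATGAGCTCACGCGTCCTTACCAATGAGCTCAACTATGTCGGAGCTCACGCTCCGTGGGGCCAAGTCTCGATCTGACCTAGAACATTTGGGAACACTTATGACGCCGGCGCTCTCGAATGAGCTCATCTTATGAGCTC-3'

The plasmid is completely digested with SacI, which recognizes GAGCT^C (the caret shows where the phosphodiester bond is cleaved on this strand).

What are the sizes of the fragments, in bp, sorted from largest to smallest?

SacI sites (GAGCTC) start at positions 11, 33, 49, 127, 140.
SacI cuts after base 5 of each site (before the last base), so after positions 15, 37, 53, 131, 144.
Circular molecule, 5 cuts → 5 fragments:
  16–37 → 22 bp
  38–53 → 16 bp
  54–131 → 78 bp
  132–144 → 13 bp
  145–145 then 1–15 → 1 + 15 = 16 bp
Sorted largest to smallest: 78, 22, 16, 16, 13 bp.

78, 22, 16, 16, 13 bp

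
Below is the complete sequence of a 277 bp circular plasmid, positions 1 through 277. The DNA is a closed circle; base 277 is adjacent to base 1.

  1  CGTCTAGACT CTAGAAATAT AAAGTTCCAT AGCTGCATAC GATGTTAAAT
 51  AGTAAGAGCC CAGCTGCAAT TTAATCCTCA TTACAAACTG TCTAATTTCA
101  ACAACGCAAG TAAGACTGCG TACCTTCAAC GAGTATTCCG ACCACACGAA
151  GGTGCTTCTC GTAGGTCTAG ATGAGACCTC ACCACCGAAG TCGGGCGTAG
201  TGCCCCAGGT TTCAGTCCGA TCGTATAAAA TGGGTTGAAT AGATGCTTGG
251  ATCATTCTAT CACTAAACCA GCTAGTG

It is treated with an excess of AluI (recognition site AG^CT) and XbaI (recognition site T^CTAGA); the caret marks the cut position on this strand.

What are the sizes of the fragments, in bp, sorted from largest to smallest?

AluI sites (AGCT) start at positions 31, 62, 270.
AluI cuts after base 2 of each site, so after positions 32, 63, 271.
XbaI sites (TCTAGA) start at positions 3, 10, 166.
XbaI cuts after the first base of each site, so after positions 3, 10, 166.
Combined cut positions: 3, 10, 32, 63, 166, 271.
Circular molecule, 6 cuts → 6 fragments:
  4–10 → 7 bp
  11–32 → 22 bp
  33–63 → 31 bp
  64–166 → 103 bp
  167–271 → 105 bp
  272–277 then 1–3 → 6 + 3 = 9 bp
Sorted largest to smallest: 105, 103, 31, 22, 9, 7 bp.

105, 103, 31, 22, 9, 7 bp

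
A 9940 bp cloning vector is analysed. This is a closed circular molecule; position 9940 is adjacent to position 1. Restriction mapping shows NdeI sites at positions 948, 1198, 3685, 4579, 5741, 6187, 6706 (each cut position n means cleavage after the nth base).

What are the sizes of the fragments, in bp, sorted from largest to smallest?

Circular molecule, 7 cuts → 7 fragments:
  1198 − 948 = 250 bp
  3685 − 1198 = 2487 bp
  4579 − 3685 = 894 bp
  5741 − 4579 = 1162 bp
  6187 − 5741 = 446 bp
  6706 − 6187 = 519 bp
  wrap: 9940 − 6706 + 948 = 4182 bp
Sorted largest to smallest: 4182, 2487, 1162, 894, 519, 446, 250 bp.

4182, 2487, 1162, 894, 519, 446, 250 bp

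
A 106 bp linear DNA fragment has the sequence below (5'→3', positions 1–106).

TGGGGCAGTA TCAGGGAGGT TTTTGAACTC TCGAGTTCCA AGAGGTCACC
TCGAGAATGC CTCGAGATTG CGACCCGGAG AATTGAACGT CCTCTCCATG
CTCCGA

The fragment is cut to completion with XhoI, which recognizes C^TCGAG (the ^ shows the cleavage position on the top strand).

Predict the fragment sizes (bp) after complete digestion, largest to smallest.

45, 30, 20, 11 bp

XhoI sites (CTCGAG) start at positions 30, 50, 61.
XhoI cuts after the first base of each site, so after positions 30, 50, 61.
Linear molecule, 3 cuts → 4 fragments:
  1–30 → 30 bp
  31–50 → 20 bp
  51–61 → 11 bp
  62–106 → 45 bp
Sorted largest to smallest: 45, 30, 20, 11 bp.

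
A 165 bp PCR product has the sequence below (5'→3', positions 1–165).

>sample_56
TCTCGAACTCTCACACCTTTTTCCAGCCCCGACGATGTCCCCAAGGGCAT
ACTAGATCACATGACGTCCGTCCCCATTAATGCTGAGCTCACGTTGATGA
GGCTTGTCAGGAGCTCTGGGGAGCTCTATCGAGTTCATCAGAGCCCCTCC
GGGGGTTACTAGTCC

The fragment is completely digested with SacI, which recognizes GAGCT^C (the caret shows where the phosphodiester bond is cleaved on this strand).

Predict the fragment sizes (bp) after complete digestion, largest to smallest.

SacI sites (GAGCTC) start at positions 85, 111, 121.
SacI cuts after base 5 of each site (before the last base), so after positions 89, 115, 125.
Linear molecule, 3 cuts → 4 fragments:
  1–89 → 89 bp
  90–115 → 26 bp
  116–125 → 10 bp
  126–165 → 40 bp
Sorted largest to smallest: 89, 40, 26, 10 bp.

89, 40, 26, 10 bp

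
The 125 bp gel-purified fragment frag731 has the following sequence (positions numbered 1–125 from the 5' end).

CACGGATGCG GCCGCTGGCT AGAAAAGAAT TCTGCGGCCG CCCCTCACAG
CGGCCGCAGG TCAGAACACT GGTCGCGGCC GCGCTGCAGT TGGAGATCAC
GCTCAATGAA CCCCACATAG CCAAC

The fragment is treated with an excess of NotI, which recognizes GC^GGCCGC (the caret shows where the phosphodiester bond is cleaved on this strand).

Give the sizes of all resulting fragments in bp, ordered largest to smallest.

49, 26, 25, 16, 9 bp

NotI sites (GCGGCCGC) start at positions 8, 34, 50, 75.
NotI cuts after base 2 of each site, so after positions 9, 35, 51, 76.
Linear molecule, 4 cuts → 5 fragments:
  1–9 → 9 bp
  10–35 → 26 bp
  36–51 → 16 bp
  52–76 → 25 bp
  77–125 → 49 bp
Sorted largest to smallest: 49, 26, 25, 16, 9 bp.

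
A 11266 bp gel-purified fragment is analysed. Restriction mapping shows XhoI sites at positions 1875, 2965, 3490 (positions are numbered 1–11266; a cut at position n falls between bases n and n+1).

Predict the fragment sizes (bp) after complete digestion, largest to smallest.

Linear molecule, 3 cuts → 4 fragments:
  1875 − 0 = 1875 bp
  2965 − 1875 = 1090 bp
  3490 − 2965 = 525 bp
  11266 − 3490 = 7776 bp
Sorted largest to smallest: 7776, 1875, 1090, 525 bp.

7776, 1875, 1090, 525 bp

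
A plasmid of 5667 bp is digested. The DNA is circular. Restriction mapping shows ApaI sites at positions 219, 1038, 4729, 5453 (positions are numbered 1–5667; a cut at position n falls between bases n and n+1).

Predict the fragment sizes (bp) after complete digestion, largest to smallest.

Circular molecule, 4 cuts → 4 fragments:
  1038 − 219 = 819 bp
  4729 − 1038 = 3691 bp
  5453 − 4729 = 724 bp
  wrap: 5667 − 5453 + 219 = 433 bp
Sorted largest to smallest: 3691, 819, 724, 433 bp.

3691, 819, 724, 433 bp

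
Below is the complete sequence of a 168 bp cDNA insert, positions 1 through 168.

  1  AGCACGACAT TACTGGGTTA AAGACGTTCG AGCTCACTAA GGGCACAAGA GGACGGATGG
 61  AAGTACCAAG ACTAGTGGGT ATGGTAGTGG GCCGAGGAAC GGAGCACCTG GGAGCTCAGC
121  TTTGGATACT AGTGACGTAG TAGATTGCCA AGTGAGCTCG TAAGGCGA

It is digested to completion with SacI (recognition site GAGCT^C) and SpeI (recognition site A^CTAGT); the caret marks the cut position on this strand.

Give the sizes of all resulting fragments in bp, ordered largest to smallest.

45, 37, 34, 30, 12, 10 bp

SacI sites (GAGCTC) start at positions 30, 112, 154.
SacI cuts after base 5 of each site (before the last base), so after positions 34, 116, 158.
SpeI sites (ACTAGT) start at positions 71, 128.
SpeI cuts after the first base of each site, so after positions 71, 128.
Combined cut positions: 34, 71, 116, 128, 158.
Linear molecule, 5 cuts → 6 fragments:
  1–34 → 34 bp
  35–71 → 37 bp
  72–116 → 45 bp
  117–128 → 12 bp
  129–158 → 30 bp
  159–168 → 10 bp
Sorted largest to smallest: 45, 37, 34, 30, 12, 10 bp.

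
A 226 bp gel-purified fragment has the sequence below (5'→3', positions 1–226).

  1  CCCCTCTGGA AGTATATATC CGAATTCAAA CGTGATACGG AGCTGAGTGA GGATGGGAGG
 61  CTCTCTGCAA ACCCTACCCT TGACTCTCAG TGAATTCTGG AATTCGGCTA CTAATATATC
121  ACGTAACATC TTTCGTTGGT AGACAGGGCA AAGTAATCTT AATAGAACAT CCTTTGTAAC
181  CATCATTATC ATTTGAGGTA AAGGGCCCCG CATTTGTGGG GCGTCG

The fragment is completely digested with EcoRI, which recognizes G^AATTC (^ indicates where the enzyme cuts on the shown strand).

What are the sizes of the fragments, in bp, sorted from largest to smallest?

EcoRI sites (GAATTC) start at positions 22, 92, 100.
EcoRI cuts after the first base of each site, so after positions 22, 92, 100.
Linear molecule, 3 cuts → 4 fragments:
  1–22 → 22 bp
  23–92 → 70 bp
  93–100 → 8 bp
  101–226 → 126 bp
Sorted largest to smallest: 126, 70, 22, 8 bp.

126, 70, 22, 8 bp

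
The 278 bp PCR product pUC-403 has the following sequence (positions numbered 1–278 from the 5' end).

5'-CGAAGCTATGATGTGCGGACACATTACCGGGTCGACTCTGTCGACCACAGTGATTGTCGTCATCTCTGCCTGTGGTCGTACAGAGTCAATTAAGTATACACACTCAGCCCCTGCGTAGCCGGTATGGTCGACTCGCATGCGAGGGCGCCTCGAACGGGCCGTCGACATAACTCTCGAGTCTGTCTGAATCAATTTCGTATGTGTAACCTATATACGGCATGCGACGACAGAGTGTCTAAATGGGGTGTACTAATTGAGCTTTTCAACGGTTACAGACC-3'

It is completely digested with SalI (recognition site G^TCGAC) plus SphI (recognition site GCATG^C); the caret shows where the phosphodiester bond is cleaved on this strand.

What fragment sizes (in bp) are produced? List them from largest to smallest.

87, 60, 57, 31, 22, 12, 9 bp

SalI sites (GTCGAC) start at positions 31, 40, 127, 161.
SalI cuts after the first base of each site, so after positions 31, 40, 127, 161.
SphI sites (GCATGC) start at positions 135, 217.
SphI cuts after base 5 of each site (before the last base), so after positions 139, 221.
Combined cut positions: 31, 40, 127, 139, 161, 221.
Linear molecule, 6 cuts → 7 fragments:
  1–31 → 31 bp
  32–40 → 9 bp
  41–127 → 87 bp
  128–139 → 12 bp
  140–161 → 22 bp
  162–221 → 60 bp
  222–278 → 57 bp
Sorted largest to smallest: 87, 60, 57, 31, 22, 12, 9 bp.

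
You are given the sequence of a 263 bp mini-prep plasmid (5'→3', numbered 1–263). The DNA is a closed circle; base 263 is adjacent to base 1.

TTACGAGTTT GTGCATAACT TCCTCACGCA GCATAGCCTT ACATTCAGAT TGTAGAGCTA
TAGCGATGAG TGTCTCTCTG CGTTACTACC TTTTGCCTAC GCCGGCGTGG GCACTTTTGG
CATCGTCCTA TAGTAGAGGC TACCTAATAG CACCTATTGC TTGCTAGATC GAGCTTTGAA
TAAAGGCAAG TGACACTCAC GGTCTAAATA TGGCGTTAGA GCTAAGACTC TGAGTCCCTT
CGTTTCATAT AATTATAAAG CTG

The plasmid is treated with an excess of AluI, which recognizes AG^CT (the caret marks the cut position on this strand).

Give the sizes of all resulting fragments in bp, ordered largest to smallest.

AluI sites (AGCT) start at positions 56, 172, 220, 259.
AluI cuts after base 2 of each site, so after positions 57, 173, 221, 260.
Circular molecule, 4 cuts → 4 fragments:
  58–173 → 116 bp
  174–221 → 48 bp
  222–260 → 39 bp
  261–263 then 1–57 → 3 + 57 = 60 bp
Sorted largest to smallest: 116, 60, 48, 39 bp.

116, 60, 48, 39 bp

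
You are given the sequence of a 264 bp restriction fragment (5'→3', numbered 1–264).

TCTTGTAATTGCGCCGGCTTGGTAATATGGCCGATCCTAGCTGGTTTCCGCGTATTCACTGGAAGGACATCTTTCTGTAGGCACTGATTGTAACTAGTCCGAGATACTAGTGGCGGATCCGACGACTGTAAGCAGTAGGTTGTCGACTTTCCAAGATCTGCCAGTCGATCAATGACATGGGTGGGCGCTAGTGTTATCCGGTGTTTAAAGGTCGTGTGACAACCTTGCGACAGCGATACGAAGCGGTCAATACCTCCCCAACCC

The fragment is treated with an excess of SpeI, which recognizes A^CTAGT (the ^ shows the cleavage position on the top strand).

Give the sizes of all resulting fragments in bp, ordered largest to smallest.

SpeI sites (ACTAGT) start at positions 93, 106.
SpeI cuts after the first base of each site, so after positions 93, 106.
Linear molecule, 2 cuts → 3 fragments:
  1–93 → 93 bp
  94–106 → 13 bp
  107–264 → 158 bp
Sorted largest to smallest: 158, 93, 13 bp.

158, 93, 13 bp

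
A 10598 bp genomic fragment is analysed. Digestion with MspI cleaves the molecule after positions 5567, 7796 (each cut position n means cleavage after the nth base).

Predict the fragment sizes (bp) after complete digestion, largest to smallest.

Linear molecule, 2 cuts → 3 fragments:
  5567 − 0 = 5567 bp
  7796 − 5567 = 2229 bp
  10598 − 7796 = 2802 bp
Sorted largest to smallest: 5567, 2802, 2229 bp.

5567, 2802, 2229 bp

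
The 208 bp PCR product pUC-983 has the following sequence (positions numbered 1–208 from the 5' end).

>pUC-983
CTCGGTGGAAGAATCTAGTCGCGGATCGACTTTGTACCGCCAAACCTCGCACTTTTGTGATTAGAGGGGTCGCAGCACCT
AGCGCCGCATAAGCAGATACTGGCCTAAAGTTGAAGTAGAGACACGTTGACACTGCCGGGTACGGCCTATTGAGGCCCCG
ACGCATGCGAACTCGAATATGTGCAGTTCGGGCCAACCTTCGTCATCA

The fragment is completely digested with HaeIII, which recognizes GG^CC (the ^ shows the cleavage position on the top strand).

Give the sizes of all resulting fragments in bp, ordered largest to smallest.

103, 42, 37, 16, 10 bp

HaeIII sites (GGCC) start at positions 102, 144, 154, 191.
HaeIII cuts after base 2 of each site, so after positions 103, 145, 155, 192.
Linear molecule, 4 cuts → 5 fragments:
  1–103 → 103 bp
  104–145 → 42 bp
  146–155 → 10 bp
  156–192 → 37 bp
  193–208 → 16 bp
Sorted largest to smallest: 103, 42, 37, 16, 10 bp.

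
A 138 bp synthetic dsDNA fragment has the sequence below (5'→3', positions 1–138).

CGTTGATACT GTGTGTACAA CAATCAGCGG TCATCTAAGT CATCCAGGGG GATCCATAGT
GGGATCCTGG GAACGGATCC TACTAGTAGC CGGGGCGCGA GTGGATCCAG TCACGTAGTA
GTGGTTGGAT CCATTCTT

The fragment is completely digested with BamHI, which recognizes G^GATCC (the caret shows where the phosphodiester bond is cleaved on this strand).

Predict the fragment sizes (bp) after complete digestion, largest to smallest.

BamHI sites (GGATCC) start at positions 50, 62, 75, 103, 127.
BamHI cuts after the first base of each site, so after positions 50, 62, 75, 103, 127.
Linear molecule, 5 cuts → 6 fragments:
  1–50 → 50 bp
  51–62 → 12 bp
  63–75 → 13 bp
  76–103 → 28 bp
  104–127 → 24 bp
  128–138 → 11 bp
Sorted largest to smallest: 50, 28, 24, 13, 12, 11 bp.

50, 28, 24, 13, 12, 11 bp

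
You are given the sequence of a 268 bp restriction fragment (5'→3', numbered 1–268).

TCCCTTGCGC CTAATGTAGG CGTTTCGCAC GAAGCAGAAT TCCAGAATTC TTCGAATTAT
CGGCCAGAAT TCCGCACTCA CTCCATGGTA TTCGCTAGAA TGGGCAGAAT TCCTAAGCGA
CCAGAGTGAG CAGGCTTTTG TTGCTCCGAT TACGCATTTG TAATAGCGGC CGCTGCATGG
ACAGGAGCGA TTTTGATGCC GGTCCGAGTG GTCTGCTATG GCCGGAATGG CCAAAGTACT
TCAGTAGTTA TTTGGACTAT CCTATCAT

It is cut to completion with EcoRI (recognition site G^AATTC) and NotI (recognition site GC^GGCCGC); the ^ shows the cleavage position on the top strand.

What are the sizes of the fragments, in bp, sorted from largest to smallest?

101, 60, 40, 37, 22, 8 bp

EcoRI sites (GAATTC) start at positions 37, 45, 67, 107.
EcoRI cuts after the first base of each site, so after positions 37, 45, 67, 107.
The NotI site (GCGGCCGC) starts at position 166.
NotI cuts after base 2 of each site, so after position 167.
Combined cut positions: 37, 45, 67, 107, 167.
Linear molecule, 5 cuts → 6 fragments:
  1–37 → 37 bp
  38–45 → 8 bp
  46–67 → 22 bp
  68–107 → 40 bp
  108–167 → 60 bp
  168–268 → 101 bp
Sorted largest to smallest: 101, 60, 40, 37, 22, 8 bp.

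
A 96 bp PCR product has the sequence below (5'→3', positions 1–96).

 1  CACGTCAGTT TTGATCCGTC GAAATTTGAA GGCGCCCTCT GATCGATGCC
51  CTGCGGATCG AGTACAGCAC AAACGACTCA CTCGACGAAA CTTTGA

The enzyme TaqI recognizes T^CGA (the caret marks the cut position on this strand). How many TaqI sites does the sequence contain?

4

TCGA occurs starting at positions 19, 43, 58, 82.
TaqI cuts at 4 sites.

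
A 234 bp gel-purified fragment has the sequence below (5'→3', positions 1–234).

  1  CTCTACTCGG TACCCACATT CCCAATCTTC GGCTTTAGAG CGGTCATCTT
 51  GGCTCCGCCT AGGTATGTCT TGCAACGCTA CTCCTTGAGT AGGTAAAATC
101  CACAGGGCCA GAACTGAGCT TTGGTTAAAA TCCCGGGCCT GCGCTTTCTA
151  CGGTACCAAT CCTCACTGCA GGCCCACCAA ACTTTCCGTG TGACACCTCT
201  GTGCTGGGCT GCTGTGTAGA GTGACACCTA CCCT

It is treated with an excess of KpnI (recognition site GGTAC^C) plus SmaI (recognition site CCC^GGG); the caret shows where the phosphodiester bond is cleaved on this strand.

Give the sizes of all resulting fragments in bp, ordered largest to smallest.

KpnI sites (GGTACC) start at positions 9, 152.
KpnI cuts after base 5 of each site (before the last base), so after positions 13, 156.
The SmaI site (CCCGGG) starts at position 132.
SmaI cuts after base 3 of each site, so after position 134.
Combined cut positions: 13, 134, 156.
Linear molecule, 3 cuts → 4 fragments:
  1–13 → 13 bp
  14–134 → 121 bp
  135–156 → 22 bp
  157–234 → 78 bp
Sorted largest to smallest: 121, 78, 22, 13 bp.

121, 78, 22, 13 bp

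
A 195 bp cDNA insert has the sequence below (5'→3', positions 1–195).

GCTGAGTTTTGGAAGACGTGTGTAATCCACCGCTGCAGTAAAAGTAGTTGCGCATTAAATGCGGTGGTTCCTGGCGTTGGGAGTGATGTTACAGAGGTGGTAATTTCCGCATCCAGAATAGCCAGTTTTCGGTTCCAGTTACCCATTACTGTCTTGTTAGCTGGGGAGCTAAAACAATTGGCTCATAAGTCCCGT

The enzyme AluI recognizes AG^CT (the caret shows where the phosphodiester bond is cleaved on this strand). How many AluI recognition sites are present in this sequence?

AGCT occurs starting at positions 159, 167.
AluI cuts at 2 sites.

2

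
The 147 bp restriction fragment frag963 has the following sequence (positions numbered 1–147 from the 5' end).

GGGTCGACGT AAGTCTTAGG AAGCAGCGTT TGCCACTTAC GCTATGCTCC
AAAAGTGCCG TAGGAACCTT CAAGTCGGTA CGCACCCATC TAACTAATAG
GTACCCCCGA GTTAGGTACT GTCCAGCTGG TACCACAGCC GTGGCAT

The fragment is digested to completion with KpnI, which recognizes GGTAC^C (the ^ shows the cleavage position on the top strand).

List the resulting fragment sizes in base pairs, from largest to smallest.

KpnI sites (GGTACC) start at positions 100, 129.
KpnI cuts after base 5 of each site (before the last base), so after positions 104, 133.
Linear molecule, 2 cuts → 3 fragments:
  1–104 → 104 bp
  105–133 → 29 bp
  134–147 → 14 bp
Sorted largest to smallest: 104, 29, 14 bp.

104, 29, 14 bp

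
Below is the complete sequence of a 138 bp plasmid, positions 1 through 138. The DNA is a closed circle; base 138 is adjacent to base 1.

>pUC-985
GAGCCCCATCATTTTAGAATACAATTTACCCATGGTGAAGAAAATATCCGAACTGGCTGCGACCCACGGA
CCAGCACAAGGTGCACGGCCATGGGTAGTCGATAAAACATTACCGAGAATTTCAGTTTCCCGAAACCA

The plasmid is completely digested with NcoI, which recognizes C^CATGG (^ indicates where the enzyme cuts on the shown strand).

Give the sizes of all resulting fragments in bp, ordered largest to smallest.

79, 59 bp

NcoI sites (CCATGG) start at positions 30, 89.
NcoI cuts after the first base of each site, so after positions 30, 89.
Circular molecule, 2 cuts → 2 fragments:
  31–89 → 59 bp
  90–138 then 1–30 → 49 + 30 = 79 bp
Sorted largest to smallest: 79, 59 bp.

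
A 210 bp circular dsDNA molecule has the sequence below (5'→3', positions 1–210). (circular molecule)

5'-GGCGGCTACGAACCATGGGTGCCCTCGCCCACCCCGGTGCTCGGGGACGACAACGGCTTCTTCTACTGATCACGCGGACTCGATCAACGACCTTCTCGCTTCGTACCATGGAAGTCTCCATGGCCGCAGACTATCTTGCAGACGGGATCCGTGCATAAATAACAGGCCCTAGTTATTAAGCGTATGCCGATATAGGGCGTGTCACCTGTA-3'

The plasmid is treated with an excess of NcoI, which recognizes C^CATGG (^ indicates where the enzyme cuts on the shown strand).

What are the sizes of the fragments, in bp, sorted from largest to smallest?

NcoI sites (CCATGG) start at positions 13, 106, 118.
NcoI cuts after the first base of each site, so after positions 13, 106, 118.
Circular molecule, 3 cuts → 3 fragments:
  14–106 → 93 bp
  107–118 → 12 bp
  119–210 then 1–13 → 92 + 13 = 105 bp
Sorted largest to smallest: 105, 93, 12 bp.

105, 93, 12 bp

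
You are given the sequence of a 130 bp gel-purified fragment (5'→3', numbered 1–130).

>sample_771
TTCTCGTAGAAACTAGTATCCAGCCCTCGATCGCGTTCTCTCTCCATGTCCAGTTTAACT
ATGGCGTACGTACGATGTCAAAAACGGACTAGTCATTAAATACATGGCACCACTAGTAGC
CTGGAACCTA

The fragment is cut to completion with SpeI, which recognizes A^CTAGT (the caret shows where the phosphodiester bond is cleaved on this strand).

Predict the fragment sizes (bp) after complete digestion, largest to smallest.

SpeI sites (ACTAGT) start at positions 12, 88, 112.
SpeI cuts after the first base of each site, so after positions 12, 88, 112.
Linear molecule, 3 cuts → 4 fragments:
  1–12 → 12 bp
  13–88 → 76 bp
  89–112 → 24 bp
  113–130 → 18 bp
Sorted largest to smallest: 76, 24, 18, 12 bp.

76, 24, 18, 12 bp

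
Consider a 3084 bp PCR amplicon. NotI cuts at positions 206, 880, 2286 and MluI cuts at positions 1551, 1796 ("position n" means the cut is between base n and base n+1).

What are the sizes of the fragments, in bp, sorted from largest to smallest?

798, 674, 671, 490, 245, 206 bp

Combined cut positions (sorted): 206, 880, 1551, 1796, 2286.
Linear molecule, 5 cuts → 6 fragments:
  206 − 0 = 206 bp
  880 − 206 = 674 bp
  1551 − 880 = 671 bp
  1796 − 1551 = 245 bp
  2286 − 1796 = 490 bp
  3084 − 2286 = 798 bp
Sorted largest to smallest: 798, 674, 671, 490, 245, 206 bp.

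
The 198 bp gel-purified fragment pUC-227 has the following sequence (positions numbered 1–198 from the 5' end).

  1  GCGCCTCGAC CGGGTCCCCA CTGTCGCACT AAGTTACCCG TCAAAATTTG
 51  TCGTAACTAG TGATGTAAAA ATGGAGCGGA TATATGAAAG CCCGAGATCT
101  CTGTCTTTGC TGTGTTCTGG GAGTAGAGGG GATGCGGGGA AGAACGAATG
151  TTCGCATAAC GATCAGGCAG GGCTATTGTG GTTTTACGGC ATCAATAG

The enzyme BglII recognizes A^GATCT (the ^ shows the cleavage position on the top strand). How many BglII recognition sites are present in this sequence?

1

AGATCT occurs starting at position 95.
BglII cuts at 1 site.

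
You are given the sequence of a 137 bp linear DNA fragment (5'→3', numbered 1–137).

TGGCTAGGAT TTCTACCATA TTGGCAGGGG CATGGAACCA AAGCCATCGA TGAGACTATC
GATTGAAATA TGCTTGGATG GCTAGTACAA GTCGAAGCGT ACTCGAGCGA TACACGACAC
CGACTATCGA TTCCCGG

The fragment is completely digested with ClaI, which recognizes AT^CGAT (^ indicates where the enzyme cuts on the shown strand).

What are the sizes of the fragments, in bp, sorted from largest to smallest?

68, 47, 12, 10 bp

ClaI sites (ATCGAT) start at positions 46, 58, 126.
ClaI cuts after base 2 of each site, so after positions 47, 59, 127.
Linear molecule, 3 cuts → 4 fragments:
  1–47 → 47 bp
  48–59 → 12 bp
  60–127 → 68 bp
  128–137 → 10 bp
Sorted largest to smallest: 68, 47, 12, 10 bp.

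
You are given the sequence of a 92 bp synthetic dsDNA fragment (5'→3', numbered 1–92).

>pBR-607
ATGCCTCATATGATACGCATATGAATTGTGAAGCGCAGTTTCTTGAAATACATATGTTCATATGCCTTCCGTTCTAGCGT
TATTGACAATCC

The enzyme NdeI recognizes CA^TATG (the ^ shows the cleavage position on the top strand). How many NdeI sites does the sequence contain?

CATATG occurs starting at positions 7, 18, 51, 59.
NdeI cuts at 4 sites.

4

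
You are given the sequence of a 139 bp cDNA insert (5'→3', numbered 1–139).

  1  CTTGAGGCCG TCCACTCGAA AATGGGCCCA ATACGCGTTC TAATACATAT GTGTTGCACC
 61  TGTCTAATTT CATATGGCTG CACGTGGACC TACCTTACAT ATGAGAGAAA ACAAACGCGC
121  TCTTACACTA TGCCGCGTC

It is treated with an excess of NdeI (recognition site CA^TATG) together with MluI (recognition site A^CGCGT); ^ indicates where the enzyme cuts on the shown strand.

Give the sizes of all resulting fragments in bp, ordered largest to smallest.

40, 33, 27, 25, 14 bp

NdeI sites (CATATG) start at positions 46, 71, 98.
NdeI cuts after base 2 of each site, so after positions 47, 72, 99.
The MluI site (ACGCGT) starts at position 33.
MluI cuts after the first base of each site, so after position 33.
Combined cut positions: 33, 47, 72, 99.
Linear molecule, 4 cuts → 5 fragments:
  1–33 → 33 bp
  34–47 → 14 bp
  48–72 → 25 bp
  73–99 → 27 bp
  100–139 → 40 bp
Sorted largest to smallest: 40, 33, 27, 25, 14 bp.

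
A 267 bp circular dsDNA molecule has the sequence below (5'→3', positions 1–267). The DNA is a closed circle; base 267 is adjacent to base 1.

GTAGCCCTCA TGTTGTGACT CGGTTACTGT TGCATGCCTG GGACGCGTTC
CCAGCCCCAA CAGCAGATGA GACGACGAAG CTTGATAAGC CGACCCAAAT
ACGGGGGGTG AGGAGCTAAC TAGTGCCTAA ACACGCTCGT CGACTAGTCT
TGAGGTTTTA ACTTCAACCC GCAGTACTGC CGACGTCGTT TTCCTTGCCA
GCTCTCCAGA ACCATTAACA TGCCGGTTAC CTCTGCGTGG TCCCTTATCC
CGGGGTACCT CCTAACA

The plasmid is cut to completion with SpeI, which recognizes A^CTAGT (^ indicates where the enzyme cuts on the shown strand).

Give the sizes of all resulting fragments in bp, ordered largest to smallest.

SpeI sites (ACTAGT) start at positions 119, 143.
SpeI cuts after the first base of each site, so after positions 119, 143.
Circular molecule, 2 cuts → 2 fragments:
  120–143 → 24 bp
  144–267 then 1–119 → 124 + 119 = 243 bp
Sorted largest to smallest: 243, 24 bp.

243, 24 bp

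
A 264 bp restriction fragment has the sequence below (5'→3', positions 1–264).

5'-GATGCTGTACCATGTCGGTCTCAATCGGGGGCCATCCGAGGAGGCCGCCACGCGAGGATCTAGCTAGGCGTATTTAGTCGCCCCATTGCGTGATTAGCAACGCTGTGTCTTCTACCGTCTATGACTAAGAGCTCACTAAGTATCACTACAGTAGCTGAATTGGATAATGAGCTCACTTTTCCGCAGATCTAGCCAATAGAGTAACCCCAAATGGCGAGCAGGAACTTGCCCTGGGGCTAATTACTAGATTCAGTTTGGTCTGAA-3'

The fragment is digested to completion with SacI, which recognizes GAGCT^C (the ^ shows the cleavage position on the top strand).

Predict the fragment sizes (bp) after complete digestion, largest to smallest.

SacI sites (GAGCTC) start at positions 129, 169.
SacI cuts after base 5 of each site (before the last base), so after positions 133, 173.
Linear molecule, 2 cuts → 3 fragments:
  1–133 → 133 bp
  134–173 → 40 bp
  174–264 → 91 bp
Sorted largest to smallest: 133, 91, 40 bp.

133, 91, 40 bp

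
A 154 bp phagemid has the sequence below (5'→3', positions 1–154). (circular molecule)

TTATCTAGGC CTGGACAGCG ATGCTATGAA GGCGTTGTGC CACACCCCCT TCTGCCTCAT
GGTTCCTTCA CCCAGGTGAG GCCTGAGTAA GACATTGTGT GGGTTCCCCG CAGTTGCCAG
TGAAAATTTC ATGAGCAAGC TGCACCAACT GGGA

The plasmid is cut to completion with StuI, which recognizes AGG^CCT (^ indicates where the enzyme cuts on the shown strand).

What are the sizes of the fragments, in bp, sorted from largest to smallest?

StuI sites (AGGCCT) start at positions 7, 79.
StuI cuts after base 3 of each site, so after positions 9, 81.
Circular molecule, 2 cuts → 2 fragments:
  10–81 → 72 bp
  82–154 then 1–9 → 73 + 9 = 82 bp
Sorted largest to smallest: 82, 72 bp.

82, 72 bp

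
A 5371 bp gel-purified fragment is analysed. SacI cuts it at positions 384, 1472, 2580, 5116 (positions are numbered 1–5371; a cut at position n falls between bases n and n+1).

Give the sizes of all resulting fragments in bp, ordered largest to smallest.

Linear molecule, 4 cuts → 5 fragments:
  384 − 0 = 384 bp
  1472 − 384 = 1088 bp
  2580 − 1472 = 1108 bp
  5116 − 2580 = 2536 bp
  5371 − 5116 = 255 bp
Sorted largest to smallest: 2536, 1108, 1088, 384, 255 bp.

2536, 1108, 1088, 384, 255 bp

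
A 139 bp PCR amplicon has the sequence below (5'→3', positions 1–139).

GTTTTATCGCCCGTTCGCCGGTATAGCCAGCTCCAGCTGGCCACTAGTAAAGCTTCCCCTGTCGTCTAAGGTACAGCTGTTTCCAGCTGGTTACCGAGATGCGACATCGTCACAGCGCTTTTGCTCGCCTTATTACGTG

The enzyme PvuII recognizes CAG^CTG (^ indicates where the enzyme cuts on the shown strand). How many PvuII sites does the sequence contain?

CAGCTG occurs starting at positions 34, 74, 84.
PvuII cuts at 3 sites.

3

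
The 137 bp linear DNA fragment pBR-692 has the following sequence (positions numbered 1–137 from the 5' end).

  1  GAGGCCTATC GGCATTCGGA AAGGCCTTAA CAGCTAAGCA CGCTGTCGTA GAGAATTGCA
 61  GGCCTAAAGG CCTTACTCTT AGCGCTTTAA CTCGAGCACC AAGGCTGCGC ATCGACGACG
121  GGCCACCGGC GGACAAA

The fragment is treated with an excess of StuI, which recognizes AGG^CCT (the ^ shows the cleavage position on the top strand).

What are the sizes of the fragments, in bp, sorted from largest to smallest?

67, 38, 20, 8, 4 bp

StuI sites (AGGCCT) start at positions 2, 22, 60, 68.
StuI cuts after base 3 of each site, so after positions 4, 24, 62, 70.
Linear molecule, 4 cuts → 5 fragments:
  1–4 → 4 bp
  5–24 → 20 bp
  25–62 → 38 bp
  63–70 → 8 bp
  71–137 → 67 bp
Sorted largest to smallest: 67, 38, 20, 8, 4 bp.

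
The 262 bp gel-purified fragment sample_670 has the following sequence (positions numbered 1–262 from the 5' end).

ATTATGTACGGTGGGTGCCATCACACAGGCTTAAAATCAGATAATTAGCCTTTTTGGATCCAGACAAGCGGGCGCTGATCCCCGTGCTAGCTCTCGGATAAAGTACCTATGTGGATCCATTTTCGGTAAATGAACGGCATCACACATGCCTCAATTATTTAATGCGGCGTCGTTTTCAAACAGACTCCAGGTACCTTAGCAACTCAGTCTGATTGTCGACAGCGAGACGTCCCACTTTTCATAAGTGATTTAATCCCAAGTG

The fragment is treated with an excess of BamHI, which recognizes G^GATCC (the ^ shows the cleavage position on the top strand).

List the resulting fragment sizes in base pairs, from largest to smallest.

BamHI sites (GGATCC) start at positions 56, 113.
BamHI cuts after the first base of each site, so after positions 56, 113.
Linear molecule, 2 cuts → 3 fragments:
  1–56 → 56 bp
  57–113 → 57 bp
  114–262 → 149 bp
Sorted largest to smallest: 149, 57, 56 bp.

149, 57, 56 bp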